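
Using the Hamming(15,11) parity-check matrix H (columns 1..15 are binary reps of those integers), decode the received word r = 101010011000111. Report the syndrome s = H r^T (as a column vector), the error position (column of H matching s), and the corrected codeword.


s = (1, 0, 1, 0)^T, error position = 10, corrected codeword c = 101010011100111

Compute s = H r^T mod 2 one row at a time:
  s_1 = 1 + 1 + 0 + 0 + 0 + 1 + 1 + 1 = 5 ≡ 1 (mod 2).
  s_2 = 0 + 1 + 0 + 0 + 0 + 1 + 1 + 1 = 4 ≡ 0 (mod 2).
  s_3 = 0 + 1 + 0 + 0 + 0 + 0 + 1 + 1 = 3 ≡ 1 (mod 2).
  s_4 = 1 + 1 + 1 + 0 + 1 + 0 + 1 + 1 = 6 ≡ 0 (mod 2).
s = (1, 0, 1, 0)^T — this equals column 10 of H (binary 1010), so error is at position 10.
Correct: flip bit 10 of r = 101010011000111 to get c = 101010011100111.


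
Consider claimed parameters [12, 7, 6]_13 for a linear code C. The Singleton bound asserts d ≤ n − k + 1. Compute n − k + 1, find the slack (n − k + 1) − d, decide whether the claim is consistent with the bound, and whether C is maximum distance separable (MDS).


Singleton RHS = n − k + 1 = 6, slack = 0, bound satisfied, MDS.

Singleton bound: d ≤ n − k + 1.
Here n = 12, k = 7, so n − k + 1 = 6.
Given d = 6, check d ≤ 6: YES.
Slack = (n − k + 1) − d = 0.
The code is MDS (slack = 0).
Description: the claimed parameters are [12, 7, 6]_13; such a code would be MDS (meets Singleton bound).


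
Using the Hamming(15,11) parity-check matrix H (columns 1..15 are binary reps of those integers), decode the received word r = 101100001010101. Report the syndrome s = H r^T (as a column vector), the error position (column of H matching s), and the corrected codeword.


s = (0, 1, 1, 0)^T, error position = 6, corrected codeword c = 101101001010101

Compute s = H r^T mod 2 one row at a time:
  s_1 = 0 + 1 + 0 + 1 + 0 + 1 + 0 + 1 = 4 ≡ 0 (mod 2).
  s_2 = 1 + 0 + 0 + 0 + 0 + 1 + 0 + 1 = 3 ≡ 1 (mod 2).
  s_3 = 0 + 1 + 0 + 0 + 0 + 1 + 0 + 1 = 3 ≡ 1 (mod 2).
  s_4 = 1 + 1 + 0 + 0 + 1 + 1 + 1 + 1 = 6 ≡ 0 (mod 2).
s = (0, 1, 1, 0)^T — this equals column 6 of H (binary 0110), so error is at position 6.
Correct: flip bit 6 of r = 101100001010101 to get c = 101101001010101.


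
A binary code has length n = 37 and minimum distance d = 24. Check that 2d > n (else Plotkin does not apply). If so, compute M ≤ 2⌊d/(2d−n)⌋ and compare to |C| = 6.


Plotkin bound M ≤ 4; given |C| = 6 > bound (violated).

Check applicability: 2d = 48, n = 37.
2d − n = 11 > 0, so Plotkin applies.
Compute d/(2d−n) = 24/11 ≈ 2.1818.
⌊d/(2d−n)⌋ = 2.
Plotkin bound: M ≤ 2·2 = 4.
Given |C| = 6, check: VIOLATED.
This |C| is above the Plotkin bound, so no binary code with n = 37, d = 24 and 6 codewords exists.


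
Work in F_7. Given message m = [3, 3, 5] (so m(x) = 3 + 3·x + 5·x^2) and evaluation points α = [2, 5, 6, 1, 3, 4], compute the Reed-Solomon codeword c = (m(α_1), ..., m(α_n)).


c = [1, 3, 5, 4, 1, 4]

Message polynomial: m(x) = 3 + 3·x + 5·x^2 (mod 7).
For each evaluation point α_i, compute m(α_i) mod 7:
  α_1 = 2: Horner steps 5 → 6 → 1, so m(2) = 1.
  α_2 = 5: Horner steps 5 → 0 → 3, so m(5) = 3.
  α_3 = 6: Horner steps 5 → 5 → 5, so m(6) = 5.
  α_4 = 1: Horner steps 5 → 1 → 4, so m(1) = 4.
  α_5 = 3: Horner steps 5 → 4 → 1, so m(3) = 1.
  α_6 = 4: Horner steps 5 → 2 → 4, so m(4) = 4.
Codeword c = [1, 3, 5, 4, 1, 4] ∈ F_7^6.


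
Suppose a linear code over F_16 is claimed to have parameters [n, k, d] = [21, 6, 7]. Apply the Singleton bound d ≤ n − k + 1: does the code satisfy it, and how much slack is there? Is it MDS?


Singleton RHS = n − k + 1 = 16, slack = 9, bound satisfied, not MDS.

Singleton bound: d ≤ n − k + 1.
Here n = 21, k = 6, so n − k + 1 = 16.
Given d = 7, check d ≤ 16: YES.
Slack = (n − k + 1) − d = 9.
The code is NOT MDS (slack = 9 > 0).
Description: the claimed parameters are [21, 6, 7]_16; such a code would be non-MDS.


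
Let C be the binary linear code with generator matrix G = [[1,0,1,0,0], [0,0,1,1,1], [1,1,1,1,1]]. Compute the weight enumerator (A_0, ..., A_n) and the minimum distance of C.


Weight distribution: A_0 = 1, A_2 = 3, A_3 = 3, A_5 = 1. Minimum distance d = 2.

Enumerate all 2^3 = 8 messages m ∈ F_2^3.
For each, compute codeword c = mG in F_2^5, then tally its weight.
  m = 000 → c = 00000, weight = 0.
  m = 100 → c = 10100, weight = 2.
  m = 010 → c = 00111, weight = 3.
  m = 110 → c = 10011, weight = 3.
  m = 001 → c = 11111, weight = 5.
  m = 101 → c = 01011, weight = 3.
  m = 011 → c = 11000, weight = 2.
  m = 111 → c = 01100, weight = 2.
Tally weights:
  weight 0: 1 codewords.
  weight 2: 3 codewords.
  weight 3: 3 codewords.
  weight 5: 1 codewords.
Minimum distance d = smallest w > 0 with A_w > 0 = 2.
Sanity: Σ A_w = 8 = 2^3 = 8 ✓.


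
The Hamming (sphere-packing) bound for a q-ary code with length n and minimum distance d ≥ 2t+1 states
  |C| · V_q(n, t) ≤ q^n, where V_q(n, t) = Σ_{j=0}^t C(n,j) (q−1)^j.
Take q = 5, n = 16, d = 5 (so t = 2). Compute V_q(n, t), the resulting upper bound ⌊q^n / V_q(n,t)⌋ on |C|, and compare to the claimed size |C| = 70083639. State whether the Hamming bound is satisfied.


V_q(n, t) = 1985, q^n = 152587890625, Hamming bound = 76870473, |C| = 70083639 ≤ bound (satisfied).

Step 1: Compute V_q(n, t) = Σ_{j=0}^2 C(n, j) (q−1)^j.
  j = 0: C(16,0)·(4)^0 = 1·1 = 1.
  j = 1: C(16,1)·(4)^1 = 16·4 = 64.
  j = 2: C(16,2)·(4)^2 = 120·16 = 1920.
  V_q(n, t) = 1 + 64 + 1920 = 1985.
Step 2: q^n = 5^16 = 152587890625.
Step 3: Hamming bound ⌊q^n / V_q(n,t)⌋ = ⌊152587890625/1985⌋ = 76870473.
Step 4: Compare |C| = 70083639 to 76870473: satisfied.
The claimed |C| lies below the Hamming bound.


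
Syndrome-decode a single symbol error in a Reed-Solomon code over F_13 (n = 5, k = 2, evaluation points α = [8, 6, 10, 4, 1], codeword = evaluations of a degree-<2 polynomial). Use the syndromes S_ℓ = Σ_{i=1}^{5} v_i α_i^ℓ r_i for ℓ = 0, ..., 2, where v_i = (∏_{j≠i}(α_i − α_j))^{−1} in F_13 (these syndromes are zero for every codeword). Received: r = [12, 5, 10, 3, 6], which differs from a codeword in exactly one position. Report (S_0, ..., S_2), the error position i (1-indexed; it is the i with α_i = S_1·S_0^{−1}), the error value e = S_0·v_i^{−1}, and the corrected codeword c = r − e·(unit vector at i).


S = (2, 12, 7), error at position 2, error magnitude e = 4, c = [12, 1, 10, 3, 6].

Step 1: column multipliers v_i = (∏_{j≠i}(α_i − α_j))^{−1} mod 13.
  i = 1 (α = 8): (8−6)(8−10)(8−4)(8−1) = 2·(−2)·4·7 = −112 ≡ 5, so v_1 = 5^{−1} = 8 (mod 13).
  i = 2 (α = 6): (6−8)(6−10)(6−4)(6−1) = (−2)·(−4)·2·5 = 80 ≡ 2, so v_2 = 2^{−1} = 7 (mod 13).
  i = 3 (α = 10): (10−8)(10−6)(10−4)(10−1) = 2·4·6·9 = 432 ≡ 3, so v_3 = 3^{−1} = 9 (mod 13).
  i = 4 (α = 4): (4−8)(4−6)(4−10)(4−1) = (−4)·(−2)·(−6)·3 = −144 ≡ 12, so v_4 = 12^{−1} = 12 (mod 13).
  i = 5 (α = 1): (1−8)(1−6)(1−10)(1−4) = (−7)·(−5)·(−9)·(−3) = 945 ≡ 9, so v_5 = 9^{−1} = 3 (mod 13).
  v = [8, 7, 9, 12, 3].
Step 2: syndromes of r = [12, 5, 10, 3, 6] (all sums mod 13).
  S_0 = Σ v_i r_i = 8·12 + 7·5 + 9·10 + 12·3 + 3·6 = 275 ≡ 2.
  S_1 = Σ v_i α_i r_i = 8·8·12 + 7·6·5 + 9·10·10 + 12·4·3 + 3·1·6 = 2040 ≡ 12.
  α_i^2 mod 13 = [12, 10, 9, 3, 1].
  S_2 = Σ v_i α_i^2 r_i = 8·12·12 + 7·10·5 + 9·9·10 + 12·3·3 + 3·1·6 = 2438 ≡ 7.
  S = (2, 12, 7) ≠ 0, so r is not a codeword (an error is present).
Step 3: locate the error. For a single error e at position i, S_ℓ = v_i·e·α_i^ℓ, so α_err = S_1/S_0.
  S_0^{−1} = 2^{−1} = 7 (mod 13), so α_err = 12·7 = 84 ≡ 6 = α_2. Error position i = 2.
  Consistency check: S_2/S_1 = 7·12 = 84 ≡ 6 = α_err ✓ (single-error assumption holds).
Step 4: error magnitude e = S_0/v_2 = S_0·∏_{j≠2}(α_2 − α_j) = 2·2 = 4 ≡ 4 (mod 13).
Step 5: correct position 2: c_2 = r_2 − e = 5 − 4 ≡ 1 (mod 13). Hence c = [12, 1, 10, 3, 6].
  Check: interpolating c through the α_i gives m(x) = 7 + 12·x (degree < 2) with m(α_i) = c_i for every i, so c is indeed a codeword.


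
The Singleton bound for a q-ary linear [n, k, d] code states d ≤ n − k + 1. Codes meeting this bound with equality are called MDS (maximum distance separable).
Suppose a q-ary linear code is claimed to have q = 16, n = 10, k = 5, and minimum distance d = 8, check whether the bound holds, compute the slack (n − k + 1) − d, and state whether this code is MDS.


Singleton RHS = n − k + 1 = 6, slack = -2, bound violated (no such code; not MDS).

Singleton bound: d ≤ n − k + 1.
Here n = 10, k = 5, so n − k + 1 = 6.
Given d = 8, check d ≤ 6: NO.
Slack = (n − k + 1) − d = -2.
The slack is negative: d = 8 exceeds n − k + 1 = 6 by 2, so the Singleton bound is violated and no linear [10, 5, 8]_16 code can exist. In particular it is not MDS (MDS requires d = n − k + 1 exactly).
Description: the claimed parameters are [10, 5, 8]_16; such a code would be impossible (violates the Singleton bound).


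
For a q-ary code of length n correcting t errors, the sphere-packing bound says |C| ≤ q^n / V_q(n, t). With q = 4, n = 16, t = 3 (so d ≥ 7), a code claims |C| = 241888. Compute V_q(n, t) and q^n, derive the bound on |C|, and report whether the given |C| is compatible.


V_q(n, t) = 16249, q^n = 4294967296, Hamming bound = 264321, |C| = 241888 ≤ bound (satisfied).

Step 1: Compute V_q(n, t) = Σ_{j=0}^3 C(n, j) (q−1)^j.
  j = 0: C(16,0)·(3)^0 = 1·1 = 1.
  j = 1: C(16,1)·(3)^1 = 16·3 = 48.
  j = 2: C(16,2)·(3)^2 = 120·9 = 1080.
  j = 3: C(16,3)·(3)^3 = 560·27 = 15120.
  V_q(n, t) = 1 + 48 + 1080 + 15120 = 16249.
Step 2: q^n = 4^16 = 4294967296.
Step 3: Hamming bound ⌊q^n / V_q(n,t)⌋ = ⌊4294967296/16249⌋ = 264321.
Step 4: Compare |C| = 241888 to 264321: satisfied.
The claimed |C| lies below the Hamming bound.


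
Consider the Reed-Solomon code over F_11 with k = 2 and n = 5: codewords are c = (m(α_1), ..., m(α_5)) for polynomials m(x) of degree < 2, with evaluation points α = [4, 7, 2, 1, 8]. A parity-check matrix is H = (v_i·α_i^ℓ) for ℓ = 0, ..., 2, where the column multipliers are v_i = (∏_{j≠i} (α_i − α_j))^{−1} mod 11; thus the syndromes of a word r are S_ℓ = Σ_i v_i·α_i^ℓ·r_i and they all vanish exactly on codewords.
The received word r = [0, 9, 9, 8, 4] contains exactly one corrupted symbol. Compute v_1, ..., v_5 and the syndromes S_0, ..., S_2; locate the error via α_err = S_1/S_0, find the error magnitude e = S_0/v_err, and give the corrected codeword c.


S = (8, 1, 7), error at position 2, error magnitude e = 6, c = [0, 3, 9, 8, 4].

Step 1: column multipliers v_i = (∏_{j≠i}(α_i − α_j))^{−1} mod 11.
  i = 1 (α = 4): (4−7)(4−2)(4−1)(4−8) = (−3)·2·3·(−4) = 72 ≡ 6, so v_1 = 6^{−1} = 2 (mod 11).
  i = 2 (α = 7): (7−4)(7−2)(7−1)(7−8) = 3·5·6·(−1) = −90 ≡ 9, so v_2 = 9^{−1} = 5 (mod 11).
  i = 3 (α = 2): (2−4)(2−7)(2−1)(2−8) = (−2)·(−5)·1·(−6) = −60 ≡ 6, so v_3 = 6^{−1} = 2 (mod 11).
  i = 4 (α = 1): (1−4)(1−7)(1−2)(1−8) = (−3)·(−6)·(−1)·(−7) = 126 ≡ 5, so v_4 = 5^{−1} = 9 (mod 11).
  i = 5 (α = 8): (8−4)(8−7)(8−2)(8−1) = 4·1·6·7 = 168 ≡ 3, so v_5 = 3^{−1} = 4 (mod 11).
  v = [2, 5, 2, 9, 4].
Step 2: syndromes of r = [0, 9, 9, 8, 4] (all sums mod 11).
  S_0 = Σ v_i r_i = 2·0 + 5·9 + 2·9 + 9·8 + 4·4 = 151 ≡ 8.
  S_1 = Σ v_i α_i r_i = 2·4·0 + 5·7·9 + 2·2·9 + 9·1·8 + 4·8·4 = 551 ≡ 1.
  α_i^2 mod 11 = [5, 5, 4, 1, 9].
  S_2 = Σ v_i α_i^2 r_i = 2·5·0 + 5·5·9 + 2·4·9 + 9·1·8 + 4·9·4 = 513 ≡ 7.
  S = (8, 1, 7) ≠ 0, so r is not a codeword (an error is present).
Step 3: locate the error. For a single error e at position i, S_ℓ = v_i·e·α_i^ℓ, so α_err = S_1/S_0.
  S_0^{−1} = 8^{−1} = 7 (mod 11), so α_err = 1·7 = 7 ≡ 7 = α_2. Error position i = 2.
  Consistency check: S_2/S_1 = 7·1 = 7 ≡ 7 = α_err ✓ (single-error assumption holds).
Step 4: error magnitude e = S_0/v_2 = S_0·∏_{j≠2}(α_2 − α_j) = 8·9 = 72 ≡ 6 (mod 11).
Step 5: correct position 2: c_2 = r_2 − e = 9 − 6 ≡ 3 (mod 11). Hence c = [0, 3, 9, 8, 4].
  Check: interpolating c through the α_i gives m(x) = 7 + 1·x (degree < 2) with m(α_i) = c_i for every i, so c is indeed a codeword.


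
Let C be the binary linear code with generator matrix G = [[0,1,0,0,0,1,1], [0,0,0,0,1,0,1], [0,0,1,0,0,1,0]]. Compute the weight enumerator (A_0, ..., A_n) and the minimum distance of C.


Weight distribution: A_0 = 1, A_2 = 2, A_3 = 4, A_4 = 1. Minimum distance d = 2.

Enumerate all 2^3 = 8 messages m ∈ F_2^3.
For each, compute codeword c = mG in F_2^7, then tally its weight.
  m = 000 → c = 0000000, weight = 0.
  m = 100 → c = 0100011, weight = 3.
  m = 010 → c = 0000101, weight = 2.
  m = 110 → c = 0100110, weight = 3.
  m = 001 → c = 0010010, weight = 2.
  m = 101 → c = 0110001, weight = 3.
  m = 011 → c = 0010111, weight = 4.
  m = 111 → c = 0110100, weight = 3.
Tally weights:
  weight 0: 1 codewords.
  weight 2: 2 codewords.
  weight 3: 4 codewords.
  weight 4: 1 codewords.
Minimum distance d = smallest w > 0 with A_w > 0 = 2.
Sanity: Σ A_w = 8 = 2^3 = 8 ✓.


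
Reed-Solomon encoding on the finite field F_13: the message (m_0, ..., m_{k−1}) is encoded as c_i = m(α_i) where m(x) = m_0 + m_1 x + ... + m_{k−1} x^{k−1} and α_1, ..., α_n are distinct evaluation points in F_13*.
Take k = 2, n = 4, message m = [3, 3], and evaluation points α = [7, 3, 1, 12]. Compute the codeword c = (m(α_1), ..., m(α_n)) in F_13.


c = [11, 12, 6, 0]

Message polynomial: m(x) = 3 + 3·x (mod 13).
For each evaluation point α_i, compute m(α_i) mod 13:
  α_1 = 7: Horner steps 3 → 11, so m(7) = 11.
  α_2 = 3: Horner steps 3 → 12, so m(3) = 12.
  α_3 = 1: Horner steps 3 → 6, so m(1) = 6.
  α_4 = 12: Horner steps 3 → 0, so m(12) = 0.
Codeword c = [11, 12, 6, 0] ∈ F_13^4.


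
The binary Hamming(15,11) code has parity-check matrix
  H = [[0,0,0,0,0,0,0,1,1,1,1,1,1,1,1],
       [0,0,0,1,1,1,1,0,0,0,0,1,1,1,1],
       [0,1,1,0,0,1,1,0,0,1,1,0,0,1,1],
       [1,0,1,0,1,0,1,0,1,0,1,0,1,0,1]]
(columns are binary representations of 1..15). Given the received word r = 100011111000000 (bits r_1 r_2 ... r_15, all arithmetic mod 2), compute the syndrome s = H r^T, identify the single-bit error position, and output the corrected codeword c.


s = (0, 1, 0, 0)^T, error position = 4, corrected codeword c = 100111111000000

Compute s = H r^T mod 2 one row at a time:
  s_1 = 1 + 1 + 0 + 0 + 0 + 0 + 0 + 0 = 2 ≡ 0 (mod 2).
  s_2 = 0 + 1 + 1 + 1 + 0 + 0 + 0 + 0 = 3 ≡ 1 (mod 2).
  s_3 = 0 + 0 + 1 + 1 + 0 + 0 + 0 + 0 = 2 ≡ 0 (mod 2).
  s_4 = 1 + 0 + 1 + 1 + 1 + 0 + 0 + 0 = 4 ≡ 0 (mod 2).
s = (0, 1, 0, 0)^T — this equals column 4 of H (binary 0100), so error is at position 4.
Correct: flip bit 4 of r = 100011111000000 to get c = 100111111000000.


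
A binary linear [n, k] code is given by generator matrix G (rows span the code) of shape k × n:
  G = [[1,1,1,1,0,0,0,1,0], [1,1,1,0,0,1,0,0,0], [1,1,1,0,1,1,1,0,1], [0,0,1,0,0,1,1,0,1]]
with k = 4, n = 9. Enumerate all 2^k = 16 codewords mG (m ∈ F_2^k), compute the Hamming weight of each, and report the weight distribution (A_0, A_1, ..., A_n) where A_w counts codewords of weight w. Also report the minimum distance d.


Weight distribution: A_0 = 1, A_3 = 4, A_4 = 4, A_5 = 2, A_6 = 2, A_7 = 2, A_8 = 1. Minimum distance d = 3.

Enumerate all 2^4 = 16 messages m ∈ F_2^4.
For each, compute codeword c = mG in F_2^9, then tally its weight.
  m = 0000 → c = 000000000, weight = 0.
  m = 1000 → c = 111100010, weight = 5.
  m = 0100 → c = 111001000, weight = 4.
  m = 1100 → c = 000101010, weight = 3.
  m = 0010 → c = 111011101, weight = 7.
  m = 1010 → c = 000111111, weight = 6.
  m = 0110 → c = 000010101, weight = 3.
  m = 1110 → c = 111110111, weight = 8.
  m = 0001 → c = 001001101, weight = 4.
  m = 1001 → c = 110101111, weight = 7.
  m = 0101 → c = 110000101, weight = 4.
  m = 1101 → c = 001100111, weight = 5.
  m = 0011 → c = 110010000, weight = 3.
  m = 1011 → c = 001110010, weight = 4.
  m = 0111 → c = 001011000, weight = 3.
  m = 1111 → c = 110111010, weight = 6.
Tally weights:
  weight 0: 1 codewords.
  weight 3: 4 codewords.
  weight 4: 4 codewords.
  weight 5: 2 codewords.
  weight 6: 2 codewords.
  weight 7: 2 codewords.
  weight 8: 1 codewords.
Minimum distance d = smallest w > 0 with A_w > 0 = 3.
Sanity: Σ A_w = 16 = 2^4 = 16 ✓.


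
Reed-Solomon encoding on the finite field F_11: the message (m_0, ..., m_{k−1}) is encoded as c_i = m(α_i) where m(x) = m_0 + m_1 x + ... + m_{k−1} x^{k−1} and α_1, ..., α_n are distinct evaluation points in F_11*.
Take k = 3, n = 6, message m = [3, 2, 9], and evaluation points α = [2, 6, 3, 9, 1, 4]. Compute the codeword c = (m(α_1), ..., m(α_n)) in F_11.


c = [10, 9, 2, 2, 3, 1]

Message polynomial: m(x) = 3 + 2·x + 9·x^2 (mod 11).
For each evaluation point α_i, compute m(α_i) mod 11:
  α_1 = 2: Horner steps 9 → 9 → 10, so m(2) = 10.
  α_2 = 6: Horner steps 9 → 1 → 9, so m(6) = 9.
  α_3 = 3: Horner steps 9 → 7 → 2, so m(3) = 2.
  α_4 = 9: Horner steps 9 → 6 → 2, so m(9) = 2.
  α_5 = 1: Horner steps 9 → 0 → 3, so m(1) = 3.
  α_6 = 4: Horner steps 9 → 5 → 1, so m(4) = 1.
Codeword c = [10, 9, 2, 2, 3, 1] ∈ F_11^6.


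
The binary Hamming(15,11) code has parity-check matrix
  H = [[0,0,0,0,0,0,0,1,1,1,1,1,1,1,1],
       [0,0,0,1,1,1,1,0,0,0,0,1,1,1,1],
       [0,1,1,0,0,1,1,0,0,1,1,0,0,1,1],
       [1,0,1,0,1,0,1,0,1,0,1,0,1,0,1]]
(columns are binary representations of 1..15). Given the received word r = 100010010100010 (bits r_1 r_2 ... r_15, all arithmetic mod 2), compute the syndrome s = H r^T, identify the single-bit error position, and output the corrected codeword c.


s = (1, 0, 0, 0)^T, error position = 8, corrected codeword c = 100010000100010

Compute s = H r^T mod 2 one row at a time:
  s_1 = 1 + 0 + 1 + 0 + 0 + 0 + 1 + 0 = 3 ≡ 1 (mod 2).
  s_2 = 0 + 1 + 0 + 0 + 0 + 0 + 1 + 0 = 2 ≡ 0 (mod 2).
  s_3 = 0 + 0 + 0 + 0 + 1 + 0 + 1 + 0 = 2 ≡ 0 (mod 2).
  s_4 = 1 + 0 + 1 + 0 + 0 + 0 + 0 + 0 = 2 ≡ 0 (mod 2).
s = (1, 0, 0, 0)^T — this equals column 8 of H (binary 1000), so error is at position 8.
Correct: flip bit 8 of r = 100010010100010 to get c = 100010000100010.


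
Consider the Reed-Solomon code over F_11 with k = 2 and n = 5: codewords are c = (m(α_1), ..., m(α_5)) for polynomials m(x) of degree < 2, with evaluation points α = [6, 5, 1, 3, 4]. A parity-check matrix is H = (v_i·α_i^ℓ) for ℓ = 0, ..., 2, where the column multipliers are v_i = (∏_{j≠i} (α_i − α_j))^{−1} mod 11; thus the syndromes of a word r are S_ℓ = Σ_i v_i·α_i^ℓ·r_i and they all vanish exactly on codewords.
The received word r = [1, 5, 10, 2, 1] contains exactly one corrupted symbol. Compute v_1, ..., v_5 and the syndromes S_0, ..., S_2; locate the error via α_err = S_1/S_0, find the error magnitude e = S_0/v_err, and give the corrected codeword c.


S = (6, 2, 8), error at position 5, error magnitude e = 3, c = [1, 5, 10, 2, 9].

Step 1: column multipliers v_i = (∏_{j≠i}(α_i − α_j))^{−1} mod 11.
  i = 1 (α = 6): (6−5)(6−1)(6−3)(6−4) = 1·5·3·2 = 30 ≡ 8, so v_1 = 8^{−1} = 7 (mod 11).
  i = 2 (α = 5): (5−6)(5−1)(5−3)(5−4) = (−1)·4·2·1 = −8 ≡ 3, so v_2 = 3^{−1} = 4 (mod 11).
  i = 3 (α = 1): (1−6)(1−5)(1−3)(1−4) = (−5)·(−4)·(−2)·(−3) = 120 ≡ 10, so v_3 = 10^{−1} = 10 (mod 11).
  i = 4 (α = 3): (3−6)(3−5)(3−1)(3−4) = (−3)·(−2)·2·(−1) = −12 ≡ 10, so v_4 = 10^{−1} = 10 (mod 11).
  i = 5 (α = 4): (4−6)(4−5)(4−1)(4−3) = (−2)·(−1)·3·1 = 6 ≡ 6, so v_5 = 6^{−1} = 2 (mod 11).
  v = [7, 4, 10, 10, 2].
Step 2: syndromes of r = [1, 5, 10, 2, 1] (all sums mod 11).
  S_0 = Σ v_i r_i = 7·1 + 4·5 + 10·10 + 10·2 + 2·1 = 149 ≡ 6.
  S_1 = Σ v_i α_i r_i = 7·6·1 + 4·5·5 + 10·1·10 + 10·3·2 + 2·4·1 = 310 ≡ 2.
  α_i^2 mod 11 = [3, 3, 1, 9, 5].
  S_2 = Σ v_i α_i^2 r_i = 7·3·1 + 4·3·5 + 10·1·10 + 10·9·2 + 2·5·1 = 371 ≡ 8.
  S = (6, 2, 8) ≠ 0, so r is not a codeword (an error is present).
Step 3: locate the error. For a single error e at position i, S_ℓ = v_i·e·α_i^ℓ, so α_err = S_1/S_0.
  S_0^{−1} = 6^{−1} = 2 (mod 11), so α_err = 2·2 = 4 ≡ 4 = α_5. Error position i = 5.
  Consistency check: S_2/S_1 = 8·6 = 48 ≡ 4 = α_err ✓ (single-error assumption holds).
Step 4: error magnitude e = S_0/v_5 = S_0·∏_{j≠5}(α_5 − α_j) = 6·6 = 36 ≡ 3 (mod 11).
Step 5: correct position 5: c_5 = r_5 − e = 1 − 3 ≡ 9 (mod 11). Hence c = [1, 5, 10, 2, 9].
  Check: interpolating c through the α_i gives m(x) = 3 + 7·x (degree < 2) with m(α_i) = c_i for every i, so c is indeed a codeword.


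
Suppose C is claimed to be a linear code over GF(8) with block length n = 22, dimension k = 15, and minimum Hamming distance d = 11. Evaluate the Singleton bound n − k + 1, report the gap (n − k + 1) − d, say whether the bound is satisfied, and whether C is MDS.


Singleton RHS = n − k + 1 = 8, slack = -3, bound violated (no such code; not MDS).

Singleton bound: d ≤ n − k + 1.
Here n = 22, k = 15, so n − k + 1 = 8.
Given d = 11, check d ≤ 8: NO.
Slack = (n − k + 1) − d = -3.
The slack is negative: d = 11 exceeds n − k + 1 = 8 by 3, so the Singleton bound is violated and no linear [22, 15, 11]_8 code can exist. In particular it is not MDS (MDS requires d = n − k + 1 exactly).
Description: the claimed parameters are [22, 15, 11]_8; such a code would be impossible (violates the Singleton bound).


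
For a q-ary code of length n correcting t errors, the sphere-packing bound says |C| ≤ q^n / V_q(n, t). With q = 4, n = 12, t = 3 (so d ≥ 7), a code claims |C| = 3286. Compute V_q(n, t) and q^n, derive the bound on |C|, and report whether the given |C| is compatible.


V_q(n, t) = 6571, q^n = 16777216, Hamming bound = 2553, |C| = 3286 > bound (violated).

Step 1: Compute V_q(n, t) = Σ_{j=0}^3 C(n, j) (q−1)^j.
  j = 0: C(12,0)·(3)^0 = 1·1 = 1.
  j = 1: C(12,1)·(3)^1 = 12·3 = 36.
  j = 2: C(12,2)·(3)^2 = 66·9 = 594.
  j = 3: C(12,3)·(3)^3 = 220·27 = 5940.
  V_q(n, t) = 1 + 36 + 594 + 5940 = 6571.
Step 2: q^n = 4^12 = 16777216.
Step 3: Hamming bound ⌊q^n / V_q(n,t)⌋ = ⌊16777216/6571⌋ = 2553.
Step 4: Compare |C| = 3286 to 2553: violated.
The claimed |C| lies above the Hamming bound, so no 4-ary code of length 12 with d ≥ 7 can have 3286 codewords.


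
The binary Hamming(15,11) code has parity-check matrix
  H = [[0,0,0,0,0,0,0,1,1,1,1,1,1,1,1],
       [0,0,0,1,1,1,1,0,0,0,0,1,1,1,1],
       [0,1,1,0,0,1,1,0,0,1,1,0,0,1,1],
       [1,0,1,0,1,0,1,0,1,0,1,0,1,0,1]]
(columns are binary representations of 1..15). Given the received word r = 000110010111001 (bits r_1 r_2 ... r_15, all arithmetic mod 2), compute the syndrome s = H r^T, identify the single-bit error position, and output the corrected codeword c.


s = (1, 0, 1, 1)^T, error position = 11, corrected codeword c = 000110010101001

Compute s = H r^T mod 2 one row at a time:
  s_1 = 1 + 0 + 1 + 1 + 1 + 0 + 0 + 1 = 5 ≡ 1 (mod 2).
  s_2 = 1 + 1 + 0 + 0 + 1 + 0 + 0 + 1 = 4 ≡ 0 (mod 2).
  s_3 = 0 + 0 + 0 + 0 + 1 + 1 + 0 + 1 = 3 ≡ 1 (mod 2).
  s_4 = 0 + 0 + 1 + 0 + 0 + 1 + 0 + 1 = 3 ≡ 1 (mod 2).
s = (1, 0, 1, 1)^T — this equals column 11 of H (binary 1011), so error is at position 11.
Correct: flip bit 11 of r = 000110010111001 to get c = 000110010101001.


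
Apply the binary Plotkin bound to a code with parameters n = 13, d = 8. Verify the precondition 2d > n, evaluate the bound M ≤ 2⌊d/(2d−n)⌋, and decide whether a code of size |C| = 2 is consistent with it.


Plotkin bound M ≤ 4; given |C| = 2 ≤ bound (satisfied).

Check applicability: 2d = 16, n = 13.
2d − n = 3 > 0, so Plotkin applies.
Compute d/(2d−n) = 8/3 ≈ 2.6667.
⌊d/(2d−n)⌋ = 2.
Plotkin bound: M ≤ 2·2 = 4.
Given |C| = 2, check: satisfied.
This |C| is below the Plotkin bound.


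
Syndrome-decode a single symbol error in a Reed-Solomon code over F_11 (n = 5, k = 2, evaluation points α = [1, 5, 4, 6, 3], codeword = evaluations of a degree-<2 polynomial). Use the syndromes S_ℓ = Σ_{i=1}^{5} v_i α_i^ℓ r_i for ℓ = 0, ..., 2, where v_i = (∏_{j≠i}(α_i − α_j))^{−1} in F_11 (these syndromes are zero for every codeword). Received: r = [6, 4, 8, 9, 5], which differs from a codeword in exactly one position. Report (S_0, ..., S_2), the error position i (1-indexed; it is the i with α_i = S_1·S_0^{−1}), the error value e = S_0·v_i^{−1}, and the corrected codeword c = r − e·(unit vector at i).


S = (7, 6, 2), error at position 3, error magnitude e = 9, c = [6, 4, 10, 9, 5].

Step 1: column multipliers v_i = (∏_{j≠i}(α_i − α_j))^{−1} mod 11.
  i = 1 (α = 1): (1−5)(1−4)(1−6)(1−3) = (−4)·(−3)·(−5)·(−2) = 120 ≡ 10, so v_1 = 10^{−1} = 10 (mod 11).
  i = 2 (α = 5): (5−1)(5−4)(5−6)(5−3) = 4·1·(−1)·2 = −8 ≡ 3, so v_2 = 3^{−1} = 4 (mod 11).
  i = 3 (α = 4): (4−1)(4−5)(4−6)(4−3) = 3·(−1)·(−2)·1 = 6 ≡ 6, so v_3 = 6^{−1} = 2 (mod 11).
  i = 4 (α = 6): (6−1)(6−5)(6−4)(6−3) = 5·1·2·3 = 30 ≡ 8, so v_4 = 8^{−1} = 7 (mod 11).
  i = 5 (α = 3): (3−1)(3−5)(3−4)(3−6) = 2·(−2)·(−1)·(−3) = −12 ≡ 10, so v_5 = 10^{−1} = 10 (mod 11).
  v = [10, 4, 2, 7, 10].
Step 2: syndromes of r = [6, 4, 8, 9, 5] (all sums mod 11).
  S_0 = Σ v_i r_i = 10·6 + 4·4 + 2·8 + 7·9 + 10·5 = 205 ≡ 7.
  S_1 = Σ v_i α_i r_i = 10·1·6 + 4·5·4 + 2·4·8 + 7·6·9 + 10·3·5 = 732 ≡ 6.
  α_i^2 mod 11 = [1, 3, 5, 3, 9].
  S_2 = Σ v_i α_i^2 r_i = 10·1·6 + 4·3·4 + 2·5·8 + 7·3·9 + 10·9·5 = 827 ≡ 2.
  S = (7, 6, 2) ≠ 0, so r is not a codeword (an error is present).
Step 3: locate the error. For a single error e at position i, S_ℓ = v_i·e·α_i^ℓ, so α_err = S_1/S_0.
  S_0^{−1} = 7^{−1} = 8 (mod 11), so α_err = 6·8 = 48 ≡ 4 = α_3. Error position i = 3.
  Consistency check: S_2/S_1 = 2·2 = 4 ≡ 4 = α_err ✓ (single-error assumption holds).
Step 4: error magnitude e = S_0/v_3 = S_0·∏_{j≠3}(α_3 − α_j) = 7·6 = 42 ≡ 9 (mod 11).
Step 5: correct position 3: c_3 = r_3 − e = 8 − 9 ≡ 10 (mod 11). Hence c = [6, 4, 10, 9, 5].
  Check: interpolating c through the α_i gives m(x) = 1 + 5·x (degree < 2) with m(α_i) = c_i for every i, so c is indeed a codeword.


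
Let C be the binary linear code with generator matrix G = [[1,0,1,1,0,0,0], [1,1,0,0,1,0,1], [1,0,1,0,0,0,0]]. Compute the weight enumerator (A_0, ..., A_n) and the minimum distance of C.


Weight distribution: A_0 = 1, A_1 = 1, A_2 = 1, A_3 = 1, A_4 = 2, A_5 = 2. Minimum distance d = 1.

Enumerate all 2^3 = 8 messages m ∈ F_2^3.
For each, compute codeword c = mG in F_2^7, then tally its weight.
  m = 000 → c = 0000000, weight = 0.
  m = 100 → c = 1011000, weight = 3.
  m = 010 → c = 1100101, weight = 4.
  m = 110 → c = 0111101, weight = 5.
  m = 001 → c = 1010000, weight = 2.
  m = 101 → c = 0001000, weight = 1.
  m = 011 → c = 0110101, weight = 4.
  m = 111 → c = 1101101, weight = 5.
Tally weights:
  weight 0: 1 codewords.
  weight 1: 1 codewords.
  weight 2: 1 codewords.
  weight 3: 1 codewords.
  weight 4: 2 codewords.
  weight 5: 2 codewords.
Minimum distance d = smallest w > 0 with A_w > 0 = 1.
Sanity: Σ A_w = 8 = 2^3 = 8 ✓.


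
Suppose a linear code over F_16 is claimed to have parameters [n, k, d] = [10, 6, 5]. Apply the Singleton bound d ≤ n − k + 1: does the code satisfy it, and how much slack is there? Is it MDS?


Singleton RHS = n − k + 1 = 5, slack = 0, bound satisfied, MDS.

Singleton bound: d ≤ n − k + 1.
Here n = 10, k = 6, so n − k + 1 = 5.
Given d = 5, check d ≤ 5: YES.
Slack = (n − k + 1) − d = 0.
The code is MDS (slack = 0).
Description: the claimed parameters are [10, 6, 5]_16; such a code would be MDS (meets Singleton bound).


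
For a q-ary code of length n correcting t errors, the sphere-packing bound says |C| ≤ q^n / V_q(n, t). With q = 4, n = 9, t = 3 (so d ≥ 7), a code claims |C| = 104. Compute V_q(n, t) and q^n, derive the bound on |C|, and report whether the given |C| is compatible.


V_q(n, t) = 2620, q^n = 262144, Hamming bound = 100, |C| = 104 > bound (violated).

Step 1: Compute V_q(n, t) = Σ_{j=0}^3 C(n, j) (q−1)^j.
  j = 0: C(9,0)·(3)^0 = 1·1 = 1.
  j = 1: C(9,1)·(3)^1 = 9·3 = 27.
  j = 2: C(9,2)·(3)^2 = 36·9 = 324.
  j = 3: C(9,3)·(3)^3 = 84·27 = 2268.
  V_q(n, t) = 1 + 27 + 324 + 2268 = 2620.
Step 2: q^n = 4^9 = 262144.
Step 3: Hamming bound ⌊q^n / V_q(n,t)⌋ = ⌊262144/2620⌋ = 100.
Step 4: Compare |C| = 104 to 100: violated.
The claimed |C| lies above the Hamming bound, so no 4-ary code of length 9 with d ≥ 7 can have 104 codewords.


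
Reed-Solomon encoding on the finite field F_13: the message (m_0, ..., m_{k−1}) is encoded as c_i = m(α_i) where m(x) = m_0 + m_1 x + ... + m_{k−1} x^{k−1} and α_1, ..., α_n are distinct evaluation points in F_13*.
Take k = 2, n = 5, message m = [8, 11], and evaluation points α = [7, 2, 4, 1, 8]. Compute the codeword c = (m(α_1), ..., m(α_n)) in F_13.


c = [7, 4, 0, 6, 5]

Message polynomial: m(x) = 8 + 11·x (mod 13).
For each evaluation point α_i, compute m(α_i) mod 13:
  α_1 = 7: Horner steps 11 → 7, so m(7) = 7.
  α_2 = 2: Horner steps 11 → 4, so m(2) = 4.
  α_3 = 4: Horner steps 11 → 0, so m(4) = 0.
  α_4 = 1: Horner steps 11 → 6, so m(1) = 6.
  α_5 = 8: Horner steps 11 → 5, so m(8) = 5.
Codeword c = [7, 4, 0, 6, 5] ∈ F_13^5.


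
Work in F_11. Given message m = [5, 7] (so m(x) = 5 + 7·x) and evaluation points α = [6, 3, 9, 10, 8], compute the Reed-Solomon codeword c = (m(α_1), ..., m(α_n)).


c = [3, 4, 2, 9, 6]

Message polynomial: m(x) = 5 + 7·x (mod 11).
For each evaluation point α_i, compute m(α_i) mod 11:
  α_1 = 6: Horner steps 7 → 3, so m(6) = 3.
  α_2 = 3: Horner steps 7 → 4, so m(3) = 4.
  α_3 = 9: Horner steps 7 → 2, so m(9) = 2.
  α_4 = 10: Horner steps 7 → 9, so m(10) = 9.
  α_5 = 8: Horner steps 7 → 6, so m(8) = 6.
Codeword c = [3, 4, 2, 9, 6] ∈ F_11^5.


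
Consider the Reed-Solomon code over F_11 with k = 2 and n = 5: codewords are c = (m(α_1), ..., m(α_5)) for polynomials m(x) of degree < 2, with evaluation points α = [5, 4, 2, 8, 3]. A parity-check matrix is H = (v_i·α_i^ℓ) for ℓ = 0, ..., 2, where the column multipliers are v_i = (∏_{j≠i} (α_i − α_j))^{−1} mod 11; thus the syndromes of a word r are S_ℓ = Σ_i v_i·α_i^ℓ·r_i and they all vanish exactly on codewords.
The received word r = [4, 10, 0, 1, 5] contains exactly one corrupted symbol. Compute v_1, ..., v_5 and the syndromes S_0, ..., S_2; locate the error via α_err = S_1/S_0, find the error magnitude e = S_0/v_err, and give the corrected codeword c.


S = (6, 4, 10), error at position 4, error magnitude e = 4, c = [4, 10, 0, 8, 5].

Step 1: column multipliers v_i = (∏_{j≠i}(α_i − α_j))^{−1} mod 11.
  i = 1 (α = 5): (5−4)(5−2)(5−8)(5−3) = 1·3·(−3)·2 = −18 ≡ 4, so v_1 = 4^{−1} = 3 (mod 11).
  i = 2 (α = 4): (4−5)(4−2)(4−8)(4−3) = (−1)·2·(−4)·1 = 8 ≡ 8, so v_2 = 8^{−1} = 7 (mod 11).
  i = 3 (α = 2): (2−5)(2−4)(2−8)(2−3) = (−3)·(−2)·(−6)·(−1) = 36 ≡ 3, so v_3 = 3^{−1} = 4 (mod 11).
  i = 4 (α = 8): (8−5)(8−4)(8−2)(8−3) = 3·4·6·5 = 360 ≡ 8, so v_4 = 8^{−1} = 7 (mod 11).
  i = 5 (α = 3): (3−5)(3−4)(3−2)(3−8) = (−2)·(−1)·1·(−5) = −10 ≡ 1, so v_5 = 1^{−1} = 1 (mod 11).
  v = [3, 7, 4, 7, 1].
Step 2: syndromes of r = [4, 10, 0, 1, 5] (all sums mod 11).
  S_0 = Σ v_i r_i = 3·4 + 7·10 + 4·0 + 7·1 + 1·5 = 94 ≡ 6.
  S_1 = Σ v_i α_i r_i = 3·5·4 + 7·4·10 + 4·2·0 + 7·8·1 + 1·3·5 = 411 ≡ 4.
  α_i^2 mod 11 = [3, 5, 4, 9, 9].
  S_2 = Σ v_i α_i^2 r_i = 3·3·4 + 7·5·10 + 4·4·0 + 7·9·1 + 1·9·5 = 494 ≡ 10.
  S = (6, 4, 10) ≠ 0, so r is not a codeword (an error is present).
Step 3: locate the error. For a single error e at position i, S_ℓ = v_i·e·α_i^ℓ, so α_err = S_1/S_0.
  S_0^{−1} = 6^{−1} = 2 (mod 11), so α_err = 4·2 = 8 ≡ 8 = α_4. Error position i = 4.
  Consistency check: S_2/S_1 = 10·3 = 30 ≡ 8 = α_err ✓ (single-error assumption holds).
Step 4: error magnitude e = S_0/v_4 = S_0·∏_{j≠4}(α_4 − α_j) = 6·8 = 48 ≡ 4 (mod 11).
Step 5: correct position 4: c_4 = r_4 − e = 1 − 4 ≡ 8 (mod 11). Hence c = [4, 10, 0, 8, 5].
  Check: interpolating c through the α_i gives m(x) = 1 + 5·x (degree < 2) with m(α_i) = c_i for every i, so c is indeed a codeword.


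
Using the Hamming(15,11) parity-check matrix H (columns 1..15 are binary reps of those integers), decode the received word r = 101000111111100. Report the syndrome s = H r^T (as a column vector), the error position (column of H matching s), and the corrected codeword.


s = (0, 1, 0, 0)^T, error position = 4, corrected codeword c = 101100111111100

Compute s = H r^T mod 2 one row at a time:
  s_1 = 1 + 1 + 1 + 1 + 1 + 1 + 0 + 0 = 6 ≡ 0 (mod 2).
  s_2 = 0 + 0 + 0 + 1 + 1 + 1 + 0 + 0 = 3 ≡ 1 (mod 2).
  s_3 = 0 + 1 + 0 + 1 + 1 + 1 + 0 + 0 = 4 ≡ 0 (mod 2).
  s_4 = 1 + 1 + 0 + 1 + 1 + 1 + 1 + 0 = 6 ≡ 0 (mod 2).
s = (0, 1, 0, 0)^T — this equals column 4 of H (binary 0100), so error is at position 4.
Correct: flip bit 4 of r = 101000111111100 to get c = 101100111111100.


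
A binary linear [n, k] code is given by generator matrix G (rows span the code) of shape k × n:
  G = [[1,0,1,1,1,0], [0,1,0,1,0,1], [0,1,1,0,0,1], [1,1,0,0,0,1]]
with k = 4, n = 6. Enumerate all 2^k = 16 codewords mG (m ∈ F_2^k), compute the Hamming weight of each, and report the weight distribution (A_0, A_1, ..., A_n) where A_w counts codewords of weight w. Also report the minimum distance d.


Weight distribution: A_0 = 1, A_2 = 6, A_3 = 4, A_4 = 1, A_5 = 4. Minimum distance d = 2.

Enumerate all 2^4 = 16 messages m ∈ F_2^4.
For each, compute codeword c = mG in F_2^6, then tally its weight.
  m = 0000 → c = 000000, weight = 0.
  m = 1000 → c = 101110, weight = 4.
  m = 0100 → c = 010101, weight = 3.
  m = 1100 → c = 111011, weight = 5.
  m = 0010 → c = 011001, weight = 3.
  m = 1010 → c = 110111, weight = 5.
  m = 0110 → c = 001100, weight = 2.
  m = 1110 → c = 100010, weight = 2.
  m = 0001 → c = 110001, weight = 3.
  m = 1001 → c = 011111, weight = 5.
  m = 0101 → c = 100100, weight = 2.
  m = 1101 → c = 001010, weight = 2.
  m = 0011 → c = 101000, weight = 2.
  m = 1011 → c = 000110, weight = 2.
  m = 0111 → c = 111101, weight = 5.
  m = 1111 → c = 010011, weight = 3.
Tally weights:
  weight 0: 1 codewords.
  weight 2: 6 codewords.
  weight 3: 4 codewords.
  weight 4: 1 codewords.
  weight 5: 4 codewords.
Minimum distance d = smallest w > 0 with A_w > 0 = 2.
Sanity: Σ A_w = 16 = 2^4 = 16 ✓.


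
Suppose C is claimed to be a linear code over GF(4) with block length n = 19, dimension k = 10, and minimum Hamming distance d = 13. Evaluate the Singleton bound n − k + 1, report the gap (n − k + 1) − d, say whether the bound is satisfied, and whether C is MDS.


Singleton RHS = n − k + 1 = 10, slack = -3, bound violated (no such code; not MDS).

Singleton bound: d ≤ n − k + 1.
Here n = 19, k = 10, so n − k + 1 = 10.
Given d = 13, check d ≤ 10: NO.
Slack = (n − k + 1) − d = -3.
The slack is negative: d = 13 exceeds n − k + 1 = 10 by 3, so the Singleton bound is violated and no linear [19, 10, 13]_4 code can exist. In particular it is not MDS (MDS requires d = n − k + 1 exactly).
Description: the claimed parameters are [19, 10, 13]_4; such a code would be impossible (violates the Singleton bound).


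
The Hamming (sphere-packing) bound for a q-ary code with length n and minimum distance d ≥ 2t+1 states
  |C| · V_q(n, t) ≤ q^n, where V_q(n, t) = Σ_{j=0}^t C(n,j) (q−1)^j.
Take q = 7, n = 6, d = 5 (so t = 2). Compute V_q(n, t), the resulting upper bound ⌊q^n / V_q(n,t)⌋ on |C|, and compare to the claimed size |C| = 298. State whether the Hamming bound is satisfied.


V_q(n, t) = 577, q^n = 117649, Hamming bound = 203, |C| = 298 > bound (violated).

Step 1: Compute V_q(n, t) = Σ_{j=0}^2 C(n, j) (q−1)^j.
  j = 0: C(6,0)·(6)^0 = 1·1 = 1.
  j = 1: C(6,1)·(6)^1 = 6·6 = 36.
  j = 2: C(6,2)·(6)^2 = 15·36 = 540.
  V_q(n, t) = 1 + 36 + 540 = 577.
Step 2: q^n = 7^6 = 117649.
Step 3: Hamming bound ⌊q^n / V_q(n,t)⌋ = ⌊117649/577⌋ = 203.
Step 4: Compare |C| = 298 to 203: violated.
The claimed |C| lies above the Hamming bound, so no 7-ary code of length 6 with d ≥ 5 can have 298 codewords.


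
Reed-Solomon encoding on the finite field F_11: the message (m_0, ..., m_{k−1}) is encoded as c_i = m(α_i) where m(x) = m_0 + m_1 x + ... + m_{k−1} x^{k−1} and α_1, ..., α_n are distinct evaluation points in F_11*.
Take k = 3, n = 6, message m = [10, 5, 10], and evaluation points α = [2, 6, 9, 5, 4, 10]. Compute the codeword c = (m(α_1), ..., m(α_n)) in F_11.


c = [5, 4, 7, 10, 3, 4]

Message polynomial: m(x) = 10 + 5·x + 10·x^2 (mod 11).
For each evaluation point α_i, compute m(α_i) mod 11:
  α_1 = 2: Horner steps 10 → 3 → 5, so m(2) = 5.
  α_2 = 6: Horner steps 10 → 10 → 4, so m(6) = 4.
  α_3 = 9: Horner steps 10 → 7 → 7, so m(9) = 7.
  α_4 = 5: Horner steps 10 → 0 → 10, so m(5) = 10.
  α_5 = 4: Horner steps 10 → 1 → 3, so m(4) = 3.
  α_6 = 10: Horner steps 10 → 6 → 4, so m(10) = 4.
Codeword c = [5, 4, 7, 10, 3, 4] ∈ F_11^6.


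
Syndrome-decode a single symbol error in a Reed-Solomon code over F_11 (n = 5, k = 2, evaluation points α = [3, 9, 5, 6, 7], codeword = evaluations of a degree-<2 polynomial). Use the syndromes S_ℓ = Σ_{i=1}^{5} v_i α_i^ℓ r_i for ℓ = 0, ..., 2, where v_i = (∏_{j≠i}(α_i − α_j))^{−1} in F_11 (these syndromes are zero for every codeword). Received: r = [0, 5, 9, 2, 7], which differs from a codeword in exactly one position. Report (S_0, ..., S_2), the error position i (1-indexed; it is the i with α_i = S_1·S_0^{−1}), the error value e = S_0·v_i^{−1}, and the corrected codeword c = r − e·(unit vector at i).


S = (3, 7, 9), error at position 4, error magnitude e = 5, c = [0, 5, 9, 8, 7].

Step 1: column multipliers v_i = (∏_{j≠i}(α_i − α_j))^{−1} mod 11.
  i = 1 (α = 3): (3−9)(3−5)(3−6)(3−7) = (−6)·(−2)·(−3)·(−4) = 144 ≡ 1, so v_1 = 1^{−1} = 1 (mod 11).
  i = 2 (α = 9): (9−3)(9−5)(9−6)(9−7) = 6·4·3·2 = 144 ≡ 1, so v_2 = 1^{−1} = 1 (mod 11).
  i = 3 (α = 5): (5−3)(5−9)(5−6)(5−7) = 2·(−4)·(−1)·(−2) = −16 ≡ 6, so v_3 = 6^{−1} = 2 (mod 11).
  i = 4 (α = 6): (6−3)(6−9)(6−5)(6−7) = 3·(−3)·1·(−1) = 9 ≡ 9, so v_4 = 9^{−1} = 5 (mod 11).
  i = 5 (α = 7): (7−3)(7−9)(7−5)(7−6) = 4·(−2)·2·1 = −16 ≡ 6, so v_5 = 6^{−1} = 2 (mod 11).
  v = [1, 1, 2, 5, 2].
Step 2: syndromes of r = [0, 5, 9, 2, 7] (all sums mod 11).
  S_0 = Σ v_i r_i = 1·0 + 1·5 + 2·9 + 5·2 + 2·7 = 47 ≡ 3.
  S_1 = Σ v_i α_i r_i = 1·3·0 + 1·9·5 + 2·5·9 + 5·6·2 + 2·7·7 = 293 ≡ 7.
  α_i^2 mod 11 = [9, 4, 3, 3, 5].
  S_2 = Σ v_i α_i^2 r_i = 1·9·0 + 1·4·5 + 2·3·9 + 5·3·2 + 2·5·7 = 174 ≡ 9.
  S = (3, 7, 9) ≠ 0, so r is not a codeword (an error is present).
Step 3: locate the error. For a single error e at position i, S_ℓ = v_i·e·α_i^ℓ, so α_err = S_1/S_0.
  S_0^{−1} = 3^{−1} = 4 (mod 11), so α_err = 7·4 = 28 ≡ 6 = α_4. Error position i = 4.
  Consistency check: S_2/S_1 = 9·8 = 72 ≡ 6 = α_err ✓ (single-error assumption holds).
Step 4: error magnitude e = S_0/v_4 = S_0·∏_{j≠4}(α_4 − α_j) = 3·9 = 27 ≡ 5 (mod 11).
Step 5: correct position 4: c_4 = r_4 − e = 2 − 5 ≡ 8 (mod 11). Hence c = [0, 5, 9, 8, 7].
  Check: interpolating c through the α_i gives m(x) = 3 + 10·x (degree < 2) with m(α_i) = c_i for every i, so c is indeed a codeword.


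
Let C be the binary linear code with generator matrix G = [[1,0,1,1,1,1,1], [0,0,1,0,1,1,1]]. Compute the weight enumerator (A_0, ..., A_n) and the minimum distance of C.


Weight distribution: A_0 = 1, A_2 = 1, A_4 = 1, A_6 = 1. Minimum distance d = 2.

Enumerate all 2^2 = 4 messages m ∈ F_2^2.
For each, compute codeword c = mG in F_2^7, then tally its weight.
  m = 00 → c = 0000000, weight = 0.
  m = 10 → c = 1011111, weight = 6.
  m = 01 → c = 0010111, weight = 4.
  m = 11 → c = 1001000, weight = 2.
Tally weights:
  weight 0: 1 codewords.
  weight 2: 1 codewords.
  weight 4: 1 codewords.
  weight 6: 1 codewords.
Minimum distance d = smallest w > 0 with A_w > 0 = 2.
Sanity: Σ A_w = 4 = 2^2 = 4 ✓.
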